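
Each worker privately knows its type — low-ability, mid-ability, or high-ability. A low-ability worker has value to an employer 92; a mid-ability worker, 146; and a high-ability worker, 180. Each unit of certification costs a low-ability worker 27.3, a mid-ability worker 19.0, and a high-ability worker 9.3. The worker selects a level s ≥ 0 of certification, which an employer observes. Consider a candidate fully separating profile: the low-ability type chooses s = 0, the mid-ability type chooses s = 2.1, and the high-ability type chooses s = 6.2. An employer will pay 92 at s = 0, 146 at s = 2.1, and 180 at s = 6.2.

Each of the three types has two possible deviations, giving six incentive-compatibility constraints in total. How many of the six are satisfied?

Mid-ability (own payoff 146 − 19.0×2.1 = 106.1): to s=0 gives 92 → no gain ✓; to s=6.2 gives 180 − 19.0×6.2 = 62.2 → no gain ✓.
High-ability (own payoff 180 − 9.3×6.2 = 122.34): to s=0 gives 92 → no gain ✓; to s=2.1 gives 146 − 9.3×2.1 = 126.47 → profitable ✗.
Low-ability (own payoff 92): to s=2.1 gives 146 − 27.3×2.1 = 88.67 → no gain ✓; to s=6.2 gives 180 − 27.3×6.2 = 10.74 → no gain ✓.
5 of the 6 constraints hold; not an equilibrium.

5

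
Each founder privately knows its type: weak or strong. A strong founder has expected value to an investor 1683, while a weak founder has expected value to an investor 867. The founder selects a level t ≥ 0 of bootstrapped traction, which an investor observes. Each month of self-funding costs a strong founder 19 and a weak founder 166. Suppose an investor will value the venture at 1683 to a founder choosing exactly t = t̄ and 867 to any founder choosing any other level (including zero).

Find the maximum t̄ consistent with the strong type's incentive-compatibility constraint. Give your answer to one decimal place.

42.9

Choosing t̄ yields the strong type 1683 − 19·t̄; choosing zero yields 867.
The strong type is indifferent at 1683 − 19·t̄ = 867, i.e. t̄ = (1683 − 867) / 19 ≈ 42.9.
For any t̄ above 42.9 the strong type would rather pool at zero, so separation collapses.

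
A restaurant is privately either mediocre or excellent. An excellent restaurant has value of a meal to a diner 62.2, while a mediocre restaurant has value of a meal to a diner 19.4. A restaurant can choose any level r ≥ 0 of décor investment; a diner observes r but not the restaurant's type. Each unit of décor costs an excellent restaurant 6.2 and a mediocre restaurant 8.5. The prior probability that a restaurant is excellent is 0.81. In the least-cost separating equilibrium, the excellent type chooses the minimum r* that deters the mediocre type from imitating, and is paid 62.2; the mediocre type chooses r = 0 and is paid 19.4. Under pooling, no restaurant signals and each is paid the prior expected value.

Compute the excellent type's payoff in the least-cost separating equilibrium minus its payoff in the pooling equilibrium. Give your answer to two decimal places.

Least-cost separating signal: r* solves 19.4 = 62.2 − 8.5·r*, so r* = (62.2 − 19.4)/8.5 ≈ 5.0353.
Excellent type's separating payoff: 62.2 − 6.2 × r* = 62.2 − 6.2 × (62.2 − 19.4)/8.5 = 62.2 − 265.36/8.5 ≈ 30.9812.
Pooling payoff: 0.81 × 62.2 + 0.19 × 19.4 = 54.068.
Difference: 30.9812 − 54.068 = -23.0868, i.e. -23.09 to two decimal places.
The excellent type would prefer the pooling outcome.

-23.09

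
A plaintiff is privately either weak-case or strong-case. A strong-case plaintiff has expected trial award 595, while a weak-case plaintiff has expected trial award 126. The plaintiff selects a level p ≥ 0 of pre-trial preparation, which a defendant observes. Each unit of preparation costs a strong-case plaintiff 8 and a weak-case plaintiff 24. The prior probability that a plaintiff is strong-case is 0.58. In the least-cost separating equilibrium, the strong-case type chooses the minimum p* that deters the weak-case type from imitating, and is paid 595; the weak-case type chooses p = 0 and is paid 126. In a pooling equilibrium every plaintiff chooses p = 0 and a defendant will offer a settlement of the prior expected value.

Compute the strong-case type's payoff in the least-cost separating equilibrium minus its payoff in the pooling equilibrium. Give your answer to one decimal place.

Least-cost separating signal: p* solves 126 = 595 − 24·p*, so p* = (595 − 126)/24 ≈ 19.5417.
Strong-case type's separating payoff: 595 − 8 × p* = 595 − 8 × (595 − 126)/24 = 595 − 3752/24 ≈ 438.667.
Pooling payoff: 0.58 × 595 + 0.42 × 126 = 398.02.
Difference: 438.667 − 398.02 = 40.647, i.e. 40.6 to one decimal place.
The strong-case type prefers to separate.

40.6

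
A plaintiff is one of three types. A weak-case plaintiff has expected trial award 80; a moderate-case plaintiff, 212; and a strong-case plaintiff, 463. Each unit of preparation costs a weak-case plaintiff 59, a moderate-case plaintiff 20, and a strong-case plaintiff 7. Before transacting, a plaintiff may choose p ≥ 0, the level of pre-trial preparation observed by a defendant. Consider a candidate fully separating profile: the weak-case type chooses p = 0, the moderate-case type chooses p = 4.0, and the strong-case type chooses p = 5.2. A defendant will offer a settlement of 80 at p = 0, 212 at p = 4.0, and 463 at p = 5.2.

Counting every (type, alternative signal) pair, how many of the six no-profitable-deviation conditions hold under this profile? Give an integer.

Moderate-case (own payoff 212 − 20×4.0 = 132): to p=0 gives 80 → no gain ✓; to p=5.2 gives 463 − 20×5.2 = 359 → profitable ✗.
Strong-case (own payoff 463 − 7×5.2 = 426.6): to p=0 gives 80 → no gain ✓; to p=4.0 gives 212 − 7×4.0 = 184 → no gain ✓.
Weak-case (own payoff 80): to p=4.0 gives 212 − 59×4.0 = -24 → no gain ✓; to p=5.2 gives 463 − 59×5.2 = 156.2 → profitable ✗.
4 of the 6 constraints hold; not an equilibrium.

4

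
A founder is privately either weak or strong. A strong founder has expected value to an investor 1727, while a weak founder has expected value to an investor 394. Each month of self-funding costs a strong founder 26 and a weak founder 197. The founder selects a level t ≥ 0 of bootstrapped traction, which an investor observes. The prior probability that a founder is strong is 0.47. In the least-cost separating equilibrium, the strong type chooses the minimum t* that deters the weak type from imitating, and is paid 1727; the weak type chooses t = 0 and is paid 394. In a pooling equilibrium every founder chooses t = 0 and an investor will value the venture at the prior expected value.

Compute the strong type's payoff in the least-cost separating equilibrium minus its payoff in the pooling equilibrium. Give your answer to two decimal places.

Least-cost separating signal: t* solves 394 = 1727 − 197·t*, so t* = (1727 − 394)/197 ≈ 6.7665.
Strong type's separating payoff: 1727 − 26 × t* = 1727 − 26 × (1727 − 394)/197 = 1727 − 34658/197 ≈ 1551.0711.
Pooling payoff: 0.47 × 1727 + 0.53 × 394 = 1020.51.
Difference: 1551.0711 − 1020.51 = 530.5611, i.e. 530.56 to two decimal places.
The strong type prefers to separate.

530.56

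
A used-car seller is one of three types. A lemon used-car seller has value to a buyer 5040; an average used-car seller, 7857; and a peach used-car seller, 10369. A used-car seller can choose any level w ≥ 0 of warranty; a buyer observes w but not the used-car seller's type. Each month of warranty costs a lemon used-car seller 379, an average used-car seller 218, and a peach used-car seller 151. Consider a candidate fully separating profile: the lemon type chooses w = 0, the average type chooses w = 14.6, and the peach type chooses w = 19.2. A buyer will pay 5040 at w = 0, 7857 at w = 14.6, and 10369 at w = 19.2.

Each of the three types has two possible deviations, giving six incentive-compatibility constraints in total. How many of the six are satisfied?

4

Average (own payoff 7857 − 218×14.6 = 4674.2): to w=0 gives 5040 → profitable ✗; to w=19.2 gives 10369 − 218×19.2 = 6183.4 → profitable ✗.
Peach (own payoff 10369 − 151×19.2 = 7469.8): to w=0 gives 5040 → no gain ✓; to w=14.6 gives 7857 − 151×14.6 = 5652.4 → no gain ✓.
Lemon (own payoff 5040): to w=14.6 gives 7857 − 379×14.6 = 2323.6 → no gain ✓; to w=19.2 gives 10369 − 379×19.2 = 3092.2 → no gain ✓.
4 of the 6 constraints hold; not an equilibrium.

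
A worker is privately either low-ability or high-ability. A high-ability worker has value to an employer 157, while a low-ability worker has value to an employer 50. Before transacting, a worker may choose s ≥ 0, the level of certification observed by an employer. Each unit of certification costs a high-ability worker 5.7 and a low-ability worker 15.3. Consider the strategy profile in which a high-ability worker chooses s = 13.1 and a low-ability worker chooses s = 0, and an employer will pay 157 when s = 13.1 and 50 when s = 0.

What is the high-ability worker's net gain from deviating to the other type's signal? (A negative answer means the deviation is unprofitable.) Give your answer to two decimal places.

Playing s = 13.1 the high-ability worker receives 157 − 5.7 × 13.1 = 82.33.
Deviating to s = 0 yields 50 instead.
Gain from deviating: 50 − 82.33 = -32.33.
The gain is negative, so the high-ability type's incentive-compatibility constraint is satisfied.

-32.33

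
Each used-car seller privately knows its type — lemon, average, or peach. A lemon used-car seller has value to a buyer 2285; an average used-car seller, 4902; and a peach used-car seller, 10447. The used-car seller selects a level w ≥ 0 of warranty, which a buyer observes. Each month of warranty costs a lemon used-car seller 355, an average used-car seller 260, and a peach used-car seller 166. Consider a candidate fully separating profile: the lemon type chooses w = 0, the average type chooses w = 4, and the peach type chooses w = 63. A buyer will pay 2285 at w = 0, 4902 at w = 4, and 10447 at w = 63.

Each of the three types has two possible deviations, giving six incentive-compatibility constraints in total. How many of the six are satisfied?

Average (own payoff 4902 − 260×4 = 3862): to w=0 gives 2285 → no gain ✓; to w=63 gives 10447 − 260×63 = -5933 → no gain ✓.
Lemon (own payoff 2285): to w=4 gives 4902 − 355×4 = 3482 → profitable ✗; to w=63 gives 10447 − 355×63 = -11918 → no gain ✓.
Peach (own payoff 10447 − 166×63 = -11): to w=0 gives 2285 → profitable ✗; to w=4 gives 4902 − 166×4 = 4238 → profitable ✗.
3 of the 6 constraints hold; not an equilibrium.

3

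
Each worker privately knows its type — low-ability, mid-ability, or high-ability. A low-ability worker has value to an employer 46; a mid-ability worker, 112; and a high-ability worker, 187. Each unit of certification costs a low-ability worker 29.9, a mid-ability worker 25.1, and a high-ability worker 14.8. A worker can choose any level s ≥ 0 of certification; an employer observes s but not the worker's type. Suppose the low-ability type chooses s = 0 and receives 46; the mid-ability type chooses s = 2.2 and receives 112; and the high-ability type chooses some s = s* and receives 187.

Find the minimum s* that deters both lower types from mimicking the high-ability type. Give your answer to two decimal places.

Low-ability type (on-path payoff 46) won't mimic when 46 ≥ 187 − 29.9·s*, i.e. s* ≥ 4.72.
Mid-ability type (on-path payoff 112 − 25.1×2.2 = 56.78) won't mimic when 56.78 ≥ 187 − 25.1·s*, i.e. s* ≥ 5.19.
Both must hold, so s* = max(4.72, 5.19) = 5.19. The mid-ability type's constraint binds.

5.19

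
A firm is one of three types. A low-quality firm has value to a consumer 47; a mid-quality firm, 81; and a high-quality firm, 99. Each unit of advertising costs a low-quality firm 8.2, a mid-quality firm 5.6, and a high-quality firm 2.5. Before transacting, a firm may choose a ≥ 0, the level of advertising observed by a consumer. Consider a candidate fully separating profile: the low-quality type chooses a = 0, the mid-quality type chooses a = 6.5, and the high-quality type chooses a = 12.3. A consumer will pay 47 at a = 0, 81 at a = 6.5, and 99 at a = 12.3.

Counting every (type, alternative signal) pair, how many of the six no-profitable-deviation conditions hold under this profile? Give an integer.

Low-quality (own payoff 47): to a=6.5 gives 81 − 8.2×6.5 = 27.7 → no gain ✓; to a=12.3 gives 99 − 8.2×12.3 = -1.86 → no gain ✓.
Mid-quality (own payoff 81 − 5.6×6.5 = 44.6): to a=0 gives 47 → profitable ✗; to a=12.3 gives 99 − 5.6×12.3 = 30.12 → no gain ✓.
High-quality (own payoff 99 − 2.5×12.3 = 68.25): to a=0 gives 47 → no gain ✓; to a=6.5 gives 81 − 2.5×6.5 = 64.75 → no gain ✓.
5 of the 6 constraints hold; not an equilibrium.

5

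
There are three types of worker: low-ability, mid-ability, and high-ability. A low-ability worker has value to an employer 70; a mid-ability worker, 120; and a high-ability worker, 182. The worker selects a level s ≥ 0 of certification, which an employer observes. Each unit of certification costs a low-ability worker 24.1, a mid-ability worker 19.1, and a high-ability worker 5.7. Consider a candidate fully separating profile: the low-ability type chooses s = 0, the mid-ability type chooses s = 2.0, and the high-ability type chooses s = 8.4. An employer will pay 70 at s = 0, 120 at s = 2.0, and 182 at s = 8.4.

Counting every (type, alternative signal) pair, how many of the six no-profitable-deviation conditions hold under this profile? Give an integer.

5

Mid-ability (own payoff 120 − 19.1×2.0 = 81.8): to s=0 gives 70 → no gain ✓; to s=8.4 gives 182 − 19.1×8.4 = 21.56 → no gain ✓.
Low-ability (own payoff 70): to s=2.0 gives 120 − 24.1×2.0 = 71.8 → profitable ✗; to s=8.4 gives 182 − 24.1×8.4 = -20.44 → no gain ✓.
High-ability (own payoff 182 − 5.7×8.4 = 134.12): to s=0 gives 70 → no gain ✓; to s=2.0 gives 120 − 5.7×2.0 = 108.6 → no gain ✓.
5 of the 6 constraints hold; not an equilibrium.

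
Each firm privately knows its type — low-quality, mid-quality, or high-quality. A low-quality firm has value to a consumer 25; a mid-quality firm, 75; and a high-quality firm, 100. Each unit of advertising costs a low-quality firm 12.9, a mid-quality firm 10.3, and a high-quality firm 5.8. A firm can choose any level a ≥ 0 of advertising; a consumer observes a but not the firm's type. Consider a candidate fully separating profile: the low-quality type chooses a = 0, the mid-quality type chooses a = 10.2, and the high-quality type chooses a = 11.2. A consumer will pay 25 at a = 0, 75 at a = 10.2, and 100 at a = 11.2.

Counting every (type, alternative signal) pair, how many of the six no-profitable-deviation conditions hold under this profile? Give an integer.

Mid-quality (own payoff 75 − 10.3×10.2 = -30.06): to a=0 gives 25 → profitable ✗; to a=11.2 gives 100 − 10.3×11.2 = -15.36 → profitable ✗.
High-quality (own payoff 100 − 5.8×11.2 = 35.04): to a=0 gives 25 → no gain ✓; to a=10.2 gives 75 − 5.8×10.2 = 15.84 → no gain ✓.
Low-quality (own payoff 25): to a=10.2 gives 75 − 12.9×10.2 = -56.58 → no gain ✓; to a=11.2 gives 100 − 12.9×11.2 = -44.48 → no gain ✓.
4 of the 6 constraints hold; not an equilibrium.

4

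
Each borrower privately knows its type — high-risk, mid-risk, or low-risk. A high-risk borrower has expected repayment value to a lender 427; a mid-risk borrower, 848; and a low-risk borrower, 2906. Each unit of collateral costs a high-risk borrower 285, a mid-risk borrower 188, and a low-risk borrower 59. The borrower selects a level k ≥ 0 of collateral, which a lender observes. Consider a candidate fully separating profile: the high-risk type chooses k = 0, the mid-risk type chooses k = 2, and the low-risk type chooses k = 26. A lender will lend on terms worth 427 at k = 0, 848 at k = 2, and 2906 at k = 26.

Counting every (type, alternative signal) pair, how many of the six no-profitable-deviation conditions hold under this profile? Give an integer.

6

Mid-risk (own payoff 848 − 188×2 = 472): to k=0 gives 427 → no gain ✓; to k=26 gives 2906 − 188×26 = -1982 → no gain ✓.
Low-risk (own payoff 2906 − 59×26 = 1372): to k=0 gives 427 → no gain ✓; to k=2 gives 848 − 59×2 = 730 → no gain ✓.
High-risk (own payoff 427): to k=2 gives 848 − 285×2 = 278 → no gain ✓; to k=26 gives 2906 − 285×26 = -4504 → no gain ✓.
6 of the 6 constraints hold; this profile is a separating equilibrium.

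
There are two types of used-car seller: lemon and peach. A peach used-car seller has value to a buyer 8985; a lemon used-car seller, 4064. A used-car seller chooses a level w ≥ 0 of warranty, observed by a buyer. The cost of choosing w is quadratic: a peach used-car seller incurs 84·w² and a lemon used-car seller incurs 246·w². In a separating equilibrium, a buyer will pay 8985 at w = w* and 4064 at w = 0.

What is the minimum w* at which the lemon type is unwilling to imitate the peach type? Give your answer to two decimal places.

4.47

The lemon type at w = 0 receives 4064; imitating at w* yields 8985 − 246·w*².
Indifference: 4064 = 8985 − 246·w*², so w*² = (8985 − 4064) / 246 ≈ 20.0041.
w* = √20.0041 ≈ 4.47.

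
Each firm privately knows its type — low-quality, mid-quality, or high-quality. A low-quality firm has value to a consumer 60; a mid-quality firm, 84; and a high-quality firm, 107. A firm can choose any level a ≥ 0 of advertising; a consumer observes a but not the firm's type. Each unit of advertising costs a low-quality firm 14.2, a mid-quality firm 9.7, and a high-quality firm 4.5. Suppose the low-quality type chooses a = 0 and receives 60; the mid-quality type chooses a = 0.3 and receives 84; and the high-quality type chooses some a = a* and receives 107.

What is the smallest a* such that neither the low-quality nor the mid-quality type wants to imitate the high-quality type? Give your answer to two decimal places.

Low-quality type (on-path payoff 60) won't mimic when 60 ≥ 107 − 14.2·a*, i.e. a* ≥ 3.31.
Mid-quality type (on-path payoff 84 − 9.7×0.3 = 81.09) won't mimic when 81.09 ≥ 107 − 9.7·a*, i.e. a* ≥ 2.67.
Both must hold, so a* = max(3.31, 2.67) = 3.31. The low-quality type's constraint binds.

3.31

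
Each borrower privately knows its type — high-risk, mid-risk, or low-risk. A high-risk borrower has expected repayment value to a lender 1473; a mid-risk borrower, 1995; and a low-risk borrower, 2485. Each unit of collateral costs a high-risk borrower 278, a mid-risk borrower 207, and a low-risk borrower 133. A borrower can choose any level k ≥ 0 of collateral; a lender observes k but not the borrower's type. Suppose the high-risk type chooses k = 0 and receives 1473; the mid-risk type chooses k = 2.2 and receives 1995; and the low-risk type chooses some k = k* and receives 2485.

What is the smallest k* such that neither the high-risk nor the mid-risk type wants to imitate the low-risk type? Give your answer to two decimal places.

High-risk type (on-path payoff 1473) won't mimic when 1473 ≥ 2485 − 278·k*, i.e. k* ≥ 3.64.
Mid-risk type (on-path payoff 1995 − 207×2.2 = 1539.6) won't mimic when 1539.6 ≥ 2485 − 207·k*, i.e. k* ≥ 4.57.
Both must hold, so k* = max(3.64, 4.57) = 4.57. The mid-risk type's constraint binds.

4.57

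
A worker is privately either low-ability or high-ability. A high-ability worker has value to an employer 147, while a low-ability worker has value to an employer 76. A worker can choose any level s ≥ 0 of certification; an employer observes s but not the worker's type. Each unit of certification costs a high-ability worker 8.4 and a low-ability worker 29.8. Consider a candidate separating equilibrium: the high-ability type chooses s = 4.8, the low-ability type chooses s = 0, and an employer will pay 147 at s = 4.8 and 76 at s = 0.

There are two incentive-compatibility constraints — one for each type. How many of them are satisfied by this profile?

2

High-ability type: signal → 147 − 8.4 × 4.8 = 106.68; deviate to 0 → 76. IC holds (106.68 ≥ 76).
Low-ability type: stay at 0 → 76; mimic → 147 − 29.8 × 4.8 = 3.96. IC holds (76 ≥ 3.96).
2 of 2 constraints hold, so this is a separating equilibrium.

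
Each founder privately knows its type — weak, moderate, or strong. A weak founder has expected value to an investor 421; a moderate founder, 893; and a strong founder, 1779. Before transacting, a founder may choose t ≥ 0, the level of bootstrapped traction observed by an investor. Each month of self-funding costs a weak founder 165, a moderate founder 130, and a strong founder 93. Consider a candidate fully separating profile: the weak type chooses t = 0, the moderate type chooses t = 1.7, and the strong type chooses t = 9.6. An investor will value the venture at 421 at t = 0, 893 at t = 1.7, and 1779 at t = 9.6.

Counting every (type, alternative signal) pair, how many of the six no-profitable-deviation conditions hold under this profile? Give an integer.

Moderate (own payoff 893 − 130×1.7 = 672): to t=0 gives 421 → no gain ✓; to t=9.6 gives 1779 − 130×9.6 = 531 → no gain ✓.
Strong (own payoff 1779 − 93×9.6 = 886.2): to t=0 gives 421 → no gain ✓; to t=1.7 gives 893 − 93×1.7 = 734.9 → no gain ✓.
Weak (own payoff 421): to t=1.7 gives 893 − 165×1.7 = 612.5 → profitable ✗; to t=9.6 gives 1779 − 165×9.6 = 195 → no gain ✓.
5 of the 6 constraints hold; not an equilibrium.

5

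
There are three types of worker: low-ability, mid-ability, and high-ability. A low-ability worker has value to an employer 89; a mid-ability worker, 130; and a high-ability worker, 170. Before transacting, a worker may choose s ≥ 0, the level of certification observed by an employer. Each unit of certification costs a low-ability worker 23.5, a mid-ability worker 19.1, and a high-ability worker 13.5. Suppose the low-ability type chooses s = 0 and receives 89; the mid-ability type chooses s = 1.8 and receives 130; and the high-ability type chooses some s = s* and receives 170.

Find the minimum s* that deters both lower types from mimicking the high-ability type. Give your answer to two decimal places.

3.89

Mid-ability type (on-path payoff 130 − 19.1×1.8 = 95.62) won't mimic when 95.62 ≥ 170 − 19.1·s*, i.e. s* ≥ 3.89.
Low-ability type (on-path payoff 89) won't mimic when 89 ≥ 170 − 23.5·s*, i.e. s* ≥ 3.45.
Both must hold, so s* = max(3.45, 3.89) = 3.89. The mid-ability type's constraint binds.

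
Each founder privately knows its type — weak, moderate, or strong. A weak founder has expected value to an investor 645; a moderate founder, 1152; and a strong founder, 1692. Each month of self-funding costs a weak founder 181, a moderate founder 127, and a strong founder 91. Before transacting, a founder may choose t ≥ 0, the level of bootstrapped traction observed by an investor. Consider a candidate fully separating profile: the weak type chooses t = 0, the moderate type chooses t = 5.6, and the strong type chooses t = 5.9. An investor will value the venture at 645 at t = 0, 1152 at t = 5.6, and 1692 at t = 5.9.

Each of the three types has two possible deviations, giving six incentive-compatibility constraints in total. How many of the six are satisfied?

Moderate (own payoff 1152 − 127×5.6 = 440.8): to t=0 gives 645 → profitable ✗; to t=5.9 gives 1692 − 127×5.9 = 942.7 → profitable ✗.
Strong (own payoff 1692 − 91×5.9 = 1155.1): to t=0 gives 645 → no gain ✓; to t=5.6 gives 1152 − 91×5.6 = 642.4 → no gain ✓.
Weak (own payoff 645): to t=5.6 gives 1152 − 181×5.6 = 138.4 → no gain ✓; to t=5.9 gives 1692 − 181×5.9 = 624.1 → no gain ✓.
4 of the 6 constraints hold; not an equilibrium.

4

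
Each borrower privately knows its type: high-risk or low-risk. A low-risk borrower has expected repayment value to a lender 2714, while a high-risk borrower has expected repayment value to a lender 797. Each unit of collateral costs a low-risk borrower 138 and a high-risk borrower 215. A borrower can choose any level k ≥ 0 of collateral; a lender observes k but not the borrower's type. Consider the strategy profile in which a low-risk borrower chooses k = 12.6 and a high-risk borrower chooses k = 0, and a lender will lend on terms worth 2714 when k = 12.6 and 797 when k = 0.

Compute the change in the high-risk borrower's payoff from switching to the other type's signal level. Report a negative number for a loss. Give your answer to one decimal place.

-792.0

Playing k = 0 the high-risk borrower receives 797.
Deviating to k = 12.6 brings payment 2714 at cost 215 × 12.6 = 2709, netting 5.
Gain from deviating: 5 − 797 = -792.0.
The gain is negative, so the high-risk type's incentive-compatibility constraint is satisfied.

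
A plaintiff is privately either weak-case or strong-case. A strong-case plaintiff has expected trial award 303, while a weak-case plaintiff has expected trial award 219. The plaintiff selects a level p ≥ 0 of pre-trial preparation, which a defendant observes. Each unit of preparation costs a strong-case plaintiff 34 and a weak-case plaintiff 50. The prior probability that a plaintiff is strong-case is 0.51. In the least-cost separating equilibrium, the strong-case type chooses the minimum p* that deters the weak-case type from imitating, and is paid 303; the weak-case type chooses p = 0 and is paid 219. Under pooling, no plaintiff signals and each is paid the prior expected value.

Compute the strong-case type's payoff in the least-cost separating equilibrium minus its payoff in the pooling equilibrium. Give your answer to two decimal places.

Least-cost separating signal: p* solves 219 = 303 − 50·p*, so p* = (303 − 219)/50 = 1.68.
Strong-case type's separating payoff: 303 − 34 × p* = 303 − 34 × (303 − 219)/50 = 303 − 2856/50 = 245.88.
Pooling payoff: 0.51 × 303 + 0.49 × 219 = 261.84.
Difference: 245.88 − 261.84 = -15.96.
The strong-case type would prefer the pooling outcome.

-15.96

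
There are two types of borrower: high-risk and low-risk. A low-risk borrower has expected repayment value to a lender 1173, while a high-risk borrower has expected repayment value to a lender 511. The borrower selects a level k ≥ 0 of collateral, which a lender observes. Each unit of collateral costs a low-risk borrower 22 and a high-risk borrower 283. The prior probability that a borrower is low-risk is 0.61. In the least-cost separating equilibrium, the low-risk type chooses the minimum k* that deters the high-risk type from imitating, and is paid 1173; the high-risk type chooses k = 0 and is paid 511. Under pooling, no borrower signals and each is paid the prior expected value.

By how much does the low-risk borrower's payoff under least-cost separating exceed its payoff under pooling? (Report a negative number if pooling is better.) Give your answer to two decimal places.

206.72

Least-cost separating signal: k* solves 511 = 1173 − 283·k*, so k* = (1173 − 511)/283 ≈ 2.3392.
Low-risk type's separating payoff: 1173 − 22 × k* = 1173 − 22 × (1173 − 511)/283 = 1173 − 14564/283 ≈ 1121.5371.
Pooling payoff: 0.61 × 1173 + 0.39 × 511 = 914.82.
Difference: 1121.5371 − 914.82 = 206.7171, i.e. 206.72 to two decimal places.
The low-risk type prefers to separate.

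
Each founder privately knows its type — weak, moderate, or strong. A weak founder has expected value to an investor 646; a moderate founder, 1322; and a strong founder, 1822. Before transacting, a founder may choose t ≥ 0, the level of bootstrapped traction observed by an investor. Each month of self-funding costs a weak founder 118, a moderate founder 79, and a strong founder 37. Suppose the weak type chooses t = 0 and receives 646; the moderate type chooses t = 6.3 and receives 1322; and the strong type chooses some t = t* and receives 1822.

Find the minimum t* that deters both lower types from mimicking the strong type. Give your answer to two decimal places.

12.63

Weak type (on-path payoff 646) won't mimic when 646 ≥ 1822 − 118·t*, i.e. t* ≥ 9.97.
Moderate type (on-path payoff 1322 − 79×6.3 = 824.3) won't mimic when 824.3 ≥ 1822 − 79·t*, i.e. t* ≥ 12.63.
Both must hold, so t* = max(9.97, 12.63) = 12.63. The moderate type's constraint binds.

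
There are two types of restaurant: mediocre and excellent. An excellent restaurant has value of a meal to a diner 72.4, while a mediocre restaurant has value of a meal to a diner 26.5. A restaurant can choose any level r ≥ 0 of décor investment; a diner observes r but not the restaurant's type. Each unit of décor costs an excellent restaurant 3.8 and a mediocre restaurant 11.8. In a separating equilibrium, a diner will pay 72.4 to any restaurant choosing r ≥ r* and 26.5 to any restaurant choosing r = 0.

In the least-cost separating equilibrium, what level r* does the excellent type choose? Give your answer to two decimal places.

3.89

A mediocre restaurant choosing r = 0 receives 26.5.
Imitating at r* instead would pay 72.4 at cost 11.8·r*, netting 72.4 − 11.8·r*.
Indifference: 26.5 = 72.4 − 11.8·r*, so r* = (72.4 − 26.5) / 11.8 ≈ 3.89.
This is the mediocre type's binding incentive-compatibility constraint; any r ≥ 3.89 sustains separation on that side.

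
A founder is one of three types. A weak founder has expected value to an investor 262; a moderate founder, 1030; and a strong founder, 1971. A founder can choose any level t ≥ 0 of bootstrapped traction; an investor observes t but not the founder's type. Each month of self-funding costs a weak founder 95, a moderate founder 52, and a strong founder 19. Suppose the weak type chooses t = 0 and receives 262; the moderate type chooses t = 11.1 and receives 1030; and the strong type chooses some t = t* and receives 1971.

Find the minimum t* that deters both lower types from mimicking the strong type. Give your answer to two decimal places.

29.20

Weak type (on-path payoff 262) won't mimic when 262 ≥ 1971 − 95·t*, i.e. t* ≥ 17.99.
Moderate type (on-path payoff 1030 − 52×11.1 = 452.8) won't mimic when 452.8 ≥ 1971 − 52·t*, i.e. t* ≥ 29.20.
Both must hold, so t* = max(17.99, 29.20) = 29.20. The moderate type's constraint binds.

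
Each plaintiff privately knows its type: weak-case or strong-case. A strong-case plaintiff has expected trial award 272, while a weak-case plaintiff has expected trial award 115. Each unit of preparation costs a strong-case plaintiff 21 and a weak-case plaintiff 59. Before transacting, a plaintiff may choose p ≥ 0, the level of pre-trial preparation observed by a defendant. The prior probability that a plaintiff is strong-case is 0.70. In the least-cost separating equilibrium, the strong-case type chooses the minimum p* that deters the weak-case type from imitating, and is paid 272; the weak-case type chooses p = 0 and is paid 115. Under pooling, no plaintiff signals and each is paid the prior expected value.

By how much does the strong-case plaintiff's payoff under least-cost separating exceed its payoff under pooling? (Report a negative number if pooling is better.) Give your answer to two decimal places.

-8.78

Least-cost separating signal: p* solves 115 = 272 − 59·p*, so p* = (272 − 115)/59 ≈ 2.6610.
Strong-case type's separating payoff: 272 − 21 × p* = 272 − 21 × (272 − 115)/59 = 272 − 3297/59 ≈ 216.1186.
Pooling payoff: 0.70 × 272 + 0.30 × 115 = 224.9.
Difference: 216.1186 − 224.9 = -8.7814, i.e. -8.78 to two decimal places.
The strong-case type would prefer the pooling outcome.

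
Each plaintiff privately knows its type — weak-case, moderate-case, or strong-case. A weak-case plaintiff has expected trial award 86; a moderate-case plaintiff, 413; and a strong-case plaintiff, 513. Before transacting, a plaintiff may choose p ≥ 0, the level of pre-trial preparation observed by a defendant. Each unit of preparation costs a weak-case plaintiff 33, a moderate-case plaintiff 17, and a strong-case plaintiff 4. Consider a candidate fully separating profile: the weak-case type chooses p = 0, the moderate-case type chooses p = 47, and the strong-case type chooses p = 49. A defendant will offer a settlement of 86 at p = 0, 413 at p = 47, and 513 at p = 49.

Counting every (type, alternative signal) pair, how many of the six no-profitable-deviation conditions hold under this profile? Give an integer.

4

Moderate-case (own payoff 413 − 17×47 = -386): to p=0 gives 86 → profitable ✗; to p=49 gives 513 − 17×49 = -320 → profitable ✗.
Strong-case (own payoff 513 − 4×49 = 317): to p=0 gives 86 → no gain ✓; to p=47 gives 413 − 4×47 = 225 → no gain ✓.
Weak-case (own payoff 86): to p=47 gives 413 − 33×47 = -1138 → no gain ✓; to p=49 gives 513 − 33×49 = -1104 → no gain ✓.
4 of the 6 constraints hold; not an equilibrium.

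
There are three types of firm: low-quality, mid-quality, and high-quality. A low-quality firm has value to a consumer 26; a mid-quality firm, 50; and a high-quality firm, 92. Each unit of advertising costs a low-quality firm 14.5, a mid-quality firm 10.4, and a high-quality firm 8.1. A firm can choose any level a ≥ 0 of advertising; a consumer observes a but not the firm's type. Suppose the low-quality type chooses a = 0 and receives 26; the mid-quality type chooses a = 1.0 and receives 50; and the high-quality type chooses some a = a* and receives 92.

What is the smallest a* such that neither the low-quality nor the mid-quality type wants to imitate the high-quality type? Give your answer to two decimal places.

Low-quality type (on-path payoff 26) won't mimic when 26 ≥ 92 − 14.5·a*, i.e. a* ≥ 4.55.
Mid-quality type (on-path payoff 50 − 10.4×1.0 = 39.6) won't mimic when 39.6 ≥ 92 − 10.4·a*, i.e. a* ≥ 5.04.
Both must hold, so a* = max(4.55, 5.04) = 5.04. The mid-quality type's constraint binds.

5.04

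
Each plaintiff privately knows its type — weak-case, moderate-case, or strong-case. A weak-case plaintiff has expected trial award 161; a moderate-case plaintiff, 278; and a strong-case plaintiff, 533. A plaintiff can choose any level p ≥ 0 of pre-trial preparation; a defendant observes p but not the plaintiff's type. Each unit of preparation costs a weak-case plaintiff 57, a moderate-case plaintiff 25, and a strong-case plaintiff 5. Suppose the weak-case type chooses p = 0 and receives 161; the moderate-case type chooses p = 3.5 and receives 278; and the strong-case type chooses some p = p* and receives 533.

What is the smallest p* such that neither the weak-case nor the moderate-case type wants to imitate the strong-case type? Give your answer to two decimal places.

Weak-case type (on-path payoff 161) won't mimic when 161 ≥ 533 − 57·p*, i.e. p* ≥ 6.53.
Moderate-case type (on-path payoff 278 − 25×3.5 = 190.5) won't mimic when 190.5 ≥ 533 − 25·p*, i.e. p* ≥ 13.70.
Both must hold, so p* = max(6.53, 13.70) = 13.70. The moderate-case type's constraint binds.

13.70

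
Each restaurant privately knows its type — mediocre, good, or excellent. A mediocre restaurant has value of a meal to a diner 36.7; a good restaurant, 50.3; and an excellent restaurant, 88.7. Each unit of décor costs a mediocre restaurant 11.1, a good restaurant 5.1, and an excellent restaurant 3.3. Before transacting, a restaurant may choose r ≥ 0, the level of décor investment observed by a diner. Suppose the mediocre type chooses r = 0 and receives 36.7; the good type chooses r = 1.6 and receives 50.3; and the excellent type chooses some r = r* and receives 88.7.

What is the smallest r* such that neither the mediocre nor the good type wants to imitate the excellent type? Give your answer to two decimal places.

Good type (on-path payoff 50.3 − 5.1×1.6 = 42.14) won't mimic when 42.14 ≥ 88.7 − 5.1·r*, i.e. r* ≥ 9.13.
Mediocre type (on-path payoff 36.7) won't mimic when 36.7 ≥ 88.7 − 11.1·r*, i.e. r* ≥ 4.68.
Both must hold, so r* = max(4.68, 9.13) = 9.13. The good type's constraint binds.

9.13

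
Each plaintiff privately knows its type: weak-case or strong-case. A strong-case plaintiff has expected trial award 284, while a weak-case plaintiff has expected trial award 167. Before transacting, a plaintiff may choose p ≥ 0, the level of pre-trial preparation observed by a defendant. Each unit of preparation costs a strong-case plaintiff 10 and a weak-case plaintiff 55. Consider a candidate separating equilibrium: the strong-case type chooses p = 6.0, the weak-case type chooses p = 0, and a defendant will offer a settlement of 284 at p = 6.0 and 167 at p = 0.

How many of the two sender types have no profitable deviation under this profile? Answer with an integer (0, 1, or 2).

2

Weak-case type: stay at 0 → 167; mimic → 284 − 55 × 6.0 = -46. IC holds (167 ≥ -46).
Strong-case type: signal → 284 − 10 × 6.0 = 224; deviate to 0 → 167. IC holds (224 ≥ 167).
2 of 2 constraints hold, so this is a separating equilibrium.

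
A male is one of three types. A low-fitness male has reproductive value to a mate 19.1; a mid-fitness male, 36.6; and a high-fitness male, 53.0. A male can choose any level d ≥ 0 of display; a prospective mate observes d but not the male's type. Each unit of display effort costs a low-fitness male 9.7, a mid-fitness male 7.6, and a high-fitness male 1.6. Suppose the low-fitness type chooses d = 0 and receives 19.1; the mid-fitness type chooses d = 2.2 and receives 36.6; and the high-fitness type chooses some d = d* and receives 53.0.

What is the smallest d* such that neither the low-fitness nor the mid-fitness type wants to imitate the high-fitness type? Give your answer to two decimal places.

4.36

Low-fitness type (on-path payoff 19.1) won't mimic when 19.1 ≥ 53.0 − 9.7·d*, i.e. d* ≥ 3.49.
Mid-fitness type (on-path payoff 36.6 − 7.6×2.2 = 19.88) won't mimic when 19.88 ≥ 53.0 − 7.6·d*, i.e. d* ≥ 4.36.
Both must hold, so d* = max(3.49, 4.36) = 4.36. The mid-fitness type's constraint binds.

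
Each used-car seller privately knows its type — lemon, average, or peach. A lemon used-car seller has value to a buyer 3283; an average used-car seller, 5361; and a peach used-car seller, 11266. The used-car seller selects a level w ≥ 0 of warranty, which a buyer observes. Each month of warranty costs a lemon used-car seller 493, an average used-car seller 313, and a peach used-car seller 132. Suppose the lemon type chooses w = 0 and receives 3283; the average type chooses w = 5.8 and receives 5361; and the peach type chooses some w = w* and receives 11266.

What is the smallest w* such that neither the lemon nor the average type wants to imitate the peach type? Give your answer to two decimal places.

Average type (on-path payoff 5361 − 313×5.8 = 3545.6) won't mimic when 3545.6 ≥ 11266 − 313·w*, i.e. w* ≥ 24.67.
Lemon type (on-path payoff 3283) won't mimic when 3283 ≥ 11266 − 493·w*, i.e. w* ≥ 16.19.
Both must hold, so w* = max(16.19, 24.67) = 24.67. The average type's constraint binds.

24.67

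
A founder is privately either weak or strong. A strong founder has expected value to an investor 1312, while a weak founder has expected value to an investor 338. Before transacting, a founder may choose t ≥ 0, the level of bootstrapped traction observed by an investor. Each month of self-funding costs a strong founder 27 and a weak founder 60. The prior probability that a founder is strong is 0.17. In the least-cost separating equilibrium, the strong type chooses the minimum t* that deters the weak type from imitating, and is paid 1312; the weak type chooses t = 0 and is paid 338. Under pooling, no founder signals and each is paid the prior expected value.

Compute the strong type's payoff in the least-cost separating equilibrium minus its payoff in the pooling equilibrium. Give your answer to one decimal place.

Least-cost separating signal: t* solves 338 = 1312 − 60·t*, so t* = (1312 − 338)/60 ≈ 16.2333.
Strong type's separating payoff: 1312 − 27 × t* = 1312 − 27 × (1312 − 338)/60 = 1312 − 26298/60 = 873.7.
Pooling payoff: 0.17 × 1312 + 0.83 × 338 = 503.58.
Difference: 873.7 − 503.58 = 370.12, i.e. 370.1 to one decimal place.
The strong type prefers to separate.

370.1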